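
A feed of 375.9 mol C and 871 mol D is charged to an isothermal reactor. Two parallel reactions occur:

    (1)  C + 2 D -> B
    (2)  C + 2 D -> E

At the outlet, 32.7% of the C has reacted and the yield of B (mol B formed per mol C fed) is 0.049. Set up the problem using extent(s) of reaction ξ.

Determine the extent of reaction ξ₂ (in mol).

Yield of B: 1ξ₁ / 375.9 = 0.049 → ξ₁ = 18.42 mol.
Conversion of C: 1ξ₁ + 1ξ₂ = 0.327 × 375.9 = 122.9 → ξ₂ = 104.5 mol.
Outlet amounts (n = n₀ + Σ ν·ξ):
  C: 375.9 − 1(18.42) − 1(104.5) = 253
  D: 871 − 2(18.42) − 2(104.5) = 625.2
  B: 0 + 1(18.42) = 18.42
  E: 0 + 1(104.5) = 104.5

ξ₂ = 105 mol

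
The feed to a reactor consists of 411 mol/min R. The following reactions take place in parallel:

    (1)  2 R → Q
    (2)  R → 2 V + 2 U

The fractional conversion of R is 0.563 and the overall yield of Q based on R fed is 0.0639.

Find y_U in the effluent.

Yield of Q: 1ξ₁ / 411 = 0.0639 → ξ₁ = 26.26 mol/min.
Conversion of R: 2ξ₁ + 1ξ₂ = 0.563 × 411 = 231.4 → ξ₂ = 178.9 mol/min.
Outlet amounts (n = n₀ + Σ ν·ξ):
  R: 411 − 2(26.26) − 1(178.9) = 179.6
  Q: 0 + 1(26.26) = 26.26
  V: 0 + 2(178.9) = 357.7
  U: 0 + 2(178.9) = 357.7
Total out = 921.3 mol/min; y_U = 357.7 / 921.3 = 0.3883.

0.388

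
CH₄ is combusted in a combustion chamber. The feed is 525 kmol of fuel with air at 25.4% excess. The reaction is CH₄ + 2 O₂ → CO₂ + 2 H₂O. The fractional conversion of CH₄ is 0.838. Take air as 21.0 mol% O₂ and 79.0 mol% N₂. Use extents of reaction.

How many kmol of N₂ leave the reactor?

Stoichiometric O₂ = 2 × 525 = 1050 kmol; O₂ fed = 1050 × 1.254 = 1317 kmol.
N₂ fed = 1317 × 79/21 = 4953 kmol.
Fuel reacted = 0.838 × 525 → ξ = 439.9 kmol.
Outlet (n = n₀ + ν ξ):
  CH₄: 525 − 1(439.9) = 85.05
  O₂: 1317 − 2(439.9) = 436.8
  N₂: 4953 (inert)
  CO₂: 0 + 1(439.9) = 439.9
  H₂O: 0 + 2(439.9) = 879.9

4950 kmol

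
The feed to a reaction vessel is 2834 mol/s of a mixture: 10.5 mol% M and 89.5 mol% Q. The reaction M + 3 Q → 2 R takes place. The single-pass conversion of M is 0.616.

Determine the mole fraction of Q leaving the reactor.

0.805

M reacted = 0.616 × 297.6 = 183.3 mol/s; ν_M = −1, so ξ = 183.3/1 = 183.3 mol/s.
Outlet amounts (n = n₀ + ν ξ):
  M: 297.6 − 1(183.3) = 114.3
  Q: 2536 − 3(183.3) = 1987
  R: 0 + 2(183.3) = 366.6
Total out = 2467 mol/s; y_Q = 1987 / 2467 = 0.8051.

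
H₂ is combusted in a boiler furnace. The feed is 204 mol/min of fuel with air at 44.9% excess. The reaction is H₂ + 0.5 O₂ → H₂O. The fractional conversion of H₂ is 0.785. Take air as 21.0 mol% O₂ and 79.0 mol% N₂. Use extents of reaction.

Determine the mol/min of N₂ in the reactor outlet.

556 mol/min

Stoichiometric O₂ = 0.5 × 204 = 102 mol/min; O₂ fed = 102 × 1.449 = 147.8 mol/min.
N₂ fed = 147.8 × 79/21 = 556 mol/min.
Fuel reacted = 0.785 × 204 → ξ = 160.1 mol/min.
Outlet (n = n₀ + ν ξ):
  H₂: 204 − 1(160.1) = 43.86
  O₂: 147.8 − 0.5(160.1) = 67.73
  N₂: 556 (inert)
  H₂O: 0 + 1(160.1) = 160.1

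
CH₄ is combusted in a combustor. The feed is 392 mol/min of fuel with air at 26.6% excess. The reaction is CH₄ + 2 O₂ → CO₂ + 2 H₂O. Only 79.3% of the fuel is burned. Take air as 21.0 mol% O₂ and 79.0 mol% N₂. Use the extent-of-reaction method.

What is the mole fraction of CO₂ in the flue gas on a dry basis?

Stoichiometric O₂ = 2 × 392 = 784 mol/min; O₂ fed = 784 × 1.266 = 992.5 mol/min.
N₂ fed = 992.5 × 79/21 = 3734 mol/min.
Fuel reacted = 0.793 × 392 → ξ = 310.9 mol/min.
Outlet (n = n₀ + ν ξ):
  CH₄: 392 − 1(310.9) = 81.14
  O₂: 992.5 − 2(310.9) = 370.8
  N₂: 3734 (inert)
  CO₂: 0 + 1(310.9) = 310.9
  H₂O: 0 + 2(310.9) = 621.7
Dry total = 4497 mol/min; y_CO₂ (dry) = 310.9 / 4497 = 0.06913.

0.0691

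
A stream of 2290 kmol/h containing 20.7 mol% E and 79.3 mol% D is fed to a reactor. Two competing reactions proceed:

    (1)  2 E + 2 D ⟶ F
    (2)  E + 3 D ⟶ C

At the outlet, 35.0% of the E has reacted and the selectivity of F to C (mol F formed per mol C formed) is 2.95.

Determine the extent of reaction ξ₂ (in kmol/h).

Conversion of E: E consumed = 0.35 × 474 = 165.9 kmol/h = 2ξ₁ + 1ξ₂.
Selectivity: 1ξ₁ / (1ξ₂) = 2.95 → ξ₁ = 2.95 ξ₂.
Substitute: (2·2.95 + 1) ξ₂ = 165.9 → ξ₂ = 24.04 kmol/h, ξ₁ = 70.93 kmol/h.
Outlet amounts (n = n₀ + Σ ν·ξ):
  E: 474 − 2(70.93) − 1(24.04) = 308.1
  D: 1816 − 2(70.93) − 3(24.04) = 1602
  F: 0 + 1(70.93) = 70.93
  C: 0 + 1(24.04) = 24.04

ξ₂ = 24 kmol/h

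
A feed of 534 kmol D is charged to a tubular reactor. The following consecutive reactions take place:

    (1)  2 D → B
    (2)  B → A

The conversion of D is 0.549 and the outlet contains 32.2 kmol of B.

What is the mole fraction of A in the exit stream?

0.295

Conversion of D: D consumed = 2ξ₁ = 0.549 × 534 → ξ₁ = 146.6 kmol.
B balance: n_B = 0 + 1ξ₁ − 1ξ₂ = 32.2 → ξ₂ = (1·146.6 − 32.2)/1 = 114.4 kmol.
Outlet amounts (n = n₀ + Σ ν·ξ):
  D: 534 − 2(146.6) = 240.8
  B: 0 + 1(146.6) − 1(114.4) = 32.2
  A: 0 + 1(114.4) = 114.4
Total out = 387.4 kmol; y_A = 114.4 / 387.4 = 0.2952.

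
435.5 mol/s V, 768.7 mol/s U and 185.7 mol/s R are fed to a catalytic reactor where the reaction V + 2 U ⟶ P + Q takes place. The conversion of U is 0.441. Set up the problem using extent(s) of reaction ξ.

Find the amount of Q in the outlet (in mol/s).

169 mol/s

U reacted = 0.441 × 768.7 = 339 mol/s; ν_U = −2, so ξ = 339/2 = 169.5 mol/s.
Outlet amounts (n = n₀ + ν ξ):
  V: 435.5 − 1(169.5) = 266
  U: 768.7 − 2(169.5) = 429.7
  P: 0 + 1(169.5) = 169.5
  Q: 0 + 1(169.5) = 169.5
  R: 185.7 (inert)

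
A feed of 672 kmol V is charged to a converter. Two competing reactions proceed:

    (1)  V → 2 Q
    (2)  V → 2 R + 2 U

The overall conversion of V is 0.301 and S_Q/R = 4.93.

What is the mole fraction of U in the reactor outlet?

Conversion of V: V consumed = 0.301 × 672 = 202.3 kmol = 1ξ₁ + 1ξ₂.
Selectivity: 2ξ₁ / (2ξ₂) = 4.93 → ξ₁ = 4.93 ξ₂.
Substitute: (1·4.93 + 1) ξ₂ = 202.3 → ξ₂ = 34.11 kmol, ξ₁ = 168.2 kmol.
Outlet amounts (n = n₀ + Σ ν·ξ):
  V: 672 − 1(168.2) − 1(34.11) = 469.7
  Q: 0 + 2(168.2) = 336.3
  R: 0 + 2(34.11) = 68.22
  U: 0 + 2(34.11) = 68.22
Total out = 942.5 kmol; y_U = 68.22 / 942.5 = 0.07238.

0.0724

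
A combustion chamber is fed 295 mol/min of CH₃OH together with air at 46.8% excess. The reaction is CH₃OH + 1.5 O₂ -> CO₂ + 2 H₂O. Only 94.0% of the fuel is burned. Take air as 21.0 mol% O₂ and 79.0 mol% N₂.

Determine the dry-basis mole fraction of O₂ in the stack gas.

Stoichiometric O₂ = 1.5 × 295 = 442.5 mol/min; O₂ fed = 442.5 × 1.468 = 649.6 mol/min.
N₂ fed = 649.6 × 79/21 = 2444 mol/min.
Fuel reacted = 0.94 × 295 → ξ = 277.3 mol/min.
Outlet (n = n₀ + ν ξ):
  CH₃OH: 295 − 1(277.3) = 17.7
  O₂: 649.6 − 1.5(277.3) = 233.6
  N₂: 2444 (inert)
  CO₂: 0 + 1(277.3) = 277.3
  H₂O: 0 + 2(277.3) = 554.6
Dry total = 2972 mol/min; y_O₂ (dry) = 233.6 / 2972 = 0.0786.

0.0786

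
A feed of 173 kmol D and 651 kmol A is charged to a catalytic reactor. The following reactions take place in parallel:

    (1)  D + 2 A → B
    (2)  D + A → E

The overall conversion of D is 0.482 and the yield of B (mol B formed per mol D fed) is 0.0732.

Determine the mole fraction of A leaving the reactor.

Yield of B: 1ξ₁ / 173 = 0.0732 → ξ₁ = 12.66 kmol.
Conversion of D: 1ξ₁ + 1ξ₂ = 0.482 × 173 = 83.39 → ξ₂ = 70.72 kmol.
Outlet amounts (n = n₀ + Σ ν·ξ):
  D: 173 − 1(12.66) − 1(70.72) = 89.61
  A: 651 − 2(12.66) − 1(70.72) = 555
  B: 0 + 1(12.66) = 12.66
  E: 0 + 1(70.72) = 70.72
Total out = 728 kmol; y_A = 555 / 728 = 0.7623.

0.762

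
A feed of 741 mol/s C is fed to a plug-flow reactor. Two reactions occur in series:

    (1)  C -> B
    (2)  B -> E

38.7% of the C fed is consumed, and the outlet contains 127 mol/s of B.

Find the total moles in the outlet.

741 mol/s

Conversion of C: C consumed = 1ξ₁ = 0.387 × 741 → ξ₁ = 286.8 mol/s.
B balance: n_B = 0 + 1ξ₁ − 1ξ₂ = 127 → ξ₂ = (1·286.8 − 127)/1 = 159.8 mol/s.
Outlet amounts (n = n₀ + Σ ν·ξ):
  C: 741 − 1(286.8) = 454.2
  B: 0 + 1(286.8) − 1(159.8) = 127
  E: 0 + 1(159.8) = 159.8
Total out = 454.2 + 127 + 159.8 = 741 mol/s.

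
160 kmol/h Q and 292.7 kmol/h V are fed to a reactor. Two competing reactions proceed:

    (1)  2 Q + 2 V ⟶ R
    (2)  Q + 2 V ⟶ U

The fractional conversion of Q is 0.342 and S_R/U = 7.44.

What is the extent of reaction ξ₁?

ξ₁ = 25.6 kmol/h

Conversion of Q: Q consumed = 0.342 × 160 = 54.72 kmol/h = 2ξ₁ + 1ξ₂.
Selectivity: 1ξ₁ / (1ξ₂) = 7.44 → ξ₁ = 7.44 ξ₂.
Substitute: (2·7.44 + 1) ξ₂ = 54.72 → ξ₂ = 3.446 kmol/h, ξ₁ = 25.64 kmol/h.
Outlet amounts (n = n₀ + Σ ν·ξ):
  Q: 160 − 2(25.64) − 1(3.446) = 105.3
  V: 292.7 − 2(25.64) − 2(3.446) = 234.5
  R: 0 + 1(25.64) = 25.64
  U: 0 + 1(3.446) = 3.446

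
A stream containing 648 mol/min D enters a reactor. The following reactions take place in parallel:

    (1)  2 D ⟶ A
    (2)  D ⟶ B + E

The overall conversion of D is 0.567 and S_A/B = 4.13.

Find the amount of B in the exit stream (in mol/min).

39.7 mol/min

Conversion of D: D consumed = 0.567 × 648 = 367.4 mol/min = 2ξ₁ + 1ξ₂.
Selectivity: 1ξ₁ / (1ξ₂) = 4.13 → ξ₁ = 4.13 ξ₂.
Substitute: (2·4.13 + 1) ξ₂ = 367.4 → ξ₂ = 39.68 mol/min, ξ₁ = 163.9 mol/min.
Outlet amounts (n = n₀ + Σ ν·ξ):
  D: 648 − 2(163.9) − 1(39.68) = 280.6
  A: 0 + 1(163.9) = 163.9
  B: 0 + 1(39.68) = 39.68
  E: 0 + 1(39.68) = 39.68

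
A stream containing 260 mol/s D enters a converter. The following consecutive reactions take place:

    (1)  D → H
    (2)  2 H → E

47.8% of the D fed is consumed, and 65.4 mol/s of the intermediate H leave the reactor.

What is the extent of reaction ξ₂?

ξ₂ = 29.4 mol/s

Conversion of D: D consumed = 1ξ₁ = 0.478 × 260 → ξ₁ = 124.3 mol/s.
H balance: n_H = 0 + 1ξ₁ − 2ξ₂ = 65.4 → ξ₂ = (1·124.3 − 65.4)/2 = 29.44 mol/s.
Outlet amounts (n = n₀ + Σ ν·ξ):
  D: 260 − 1(124.3) = 135.7
  H: 0 + 1(124.3) − 2(29.44) = 65.4
  E: 0 + 1(29.44) = 29.44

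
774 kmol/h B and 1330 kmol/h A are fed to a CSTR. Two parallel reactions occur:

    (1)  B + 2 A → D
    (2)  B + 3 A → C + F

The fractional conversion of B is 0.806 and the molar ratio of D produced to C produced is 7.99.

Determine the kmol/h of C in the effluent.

Conversion of B: B consumed = 0.806 × 774 = 623.8 kmol/h = 1ξ₁ + 1ξ₂.
Selectivity: 1ξ₁ / (1ξ₂) = 7.99 → ξ₁ = 7.99 ξ₂.
Substitute: (1·7.99 + 1) ξ₂ = 623.8 → ξ₂ = 69.39 kmol/h, ξ₁ = 554.5 kmol/h.
Outlet amounts (n = n₀ + Σ ν·ξ):
  B: 774 − 1(554.5) − 1(69.39) = 150.2
  A: 1330 − 2(554.5) − 3(69.39) = 12.92
  D: 0 + 1(554.5) = 554.5
  C: 0 + 1(69.39) = 69.39
  F: 0 + 1(69.39) = 69.39

69.4 kmol/h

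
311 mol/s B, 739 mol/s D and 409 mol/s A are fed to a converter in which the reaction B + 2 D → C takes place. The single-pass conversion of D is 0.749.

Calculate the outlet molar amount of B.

34.2 mol/s

D reacted = 0.749 × 739 = 553.5 mol/s; ν_D = −2, so ξ = 553.5/2 = 276.8 mol/s.
Outlet amounts (n = n₀ + ν ξ):
  B: 311 − 1(276.8) = 34.24
  D: 739 − 2(276.8) = 185.5
  C: 0 + 1(276.8) = 276.8
  A: 409 (inert)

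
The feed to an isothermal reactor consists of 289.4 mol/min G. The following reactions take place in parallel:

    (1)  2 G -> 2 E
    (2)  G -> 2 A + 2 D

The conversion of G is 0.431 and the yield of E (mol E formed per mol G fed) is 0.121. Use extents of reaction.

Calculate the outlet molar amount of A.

Yield of E: 2ξ₁ / 289.4 = 0.121 → ξ₁ = 17.51 mol/min.
Conversion of G: 2ξ₁ + 1ξ₂ = 0.431 × 289.4 = 124.7 → ξ₂ = 89.71 mol/min.
Outlet amounts (n = n₀ + Σ ν·ξ):
  G: 289.4 − 2(17.51) − 1(89.71) = 164.7
  E: 0 + 2(17.51) = 35.02
  A: 0 + 2(89.71) = 179.4
  D: 0 + 2(89.71) = 179.4

179 mol/min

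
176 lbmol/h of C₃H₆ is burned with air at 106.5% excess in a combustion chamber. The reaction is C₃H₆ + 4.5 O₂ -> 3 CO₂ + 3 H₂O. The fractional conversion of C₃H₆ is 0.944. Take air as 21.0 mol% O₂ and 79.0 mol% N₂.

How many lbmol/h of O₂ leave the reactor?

Stoichiometric O₂ = 4.5 × 176 = 792 lbmol/h; O₂ fed = 792 × 2.065 = 1635 lbmol/h.
N₂ fed = 1635 × 79/21 = 6153 lbmol/h.
Fuel reacted = 0.944 × 176 → ξ = 166.1 lbmol/h.
Outlet (n = n₀ + ν ξ):
  C₃H₆: 176 − 1(166.1) = 9.856
  O₂: 1635 − 4.5(166.1) = 887.8
  N₂: 6153 (inert)
  CO₂: 0 + 3(166.1) = 498.4
  H₂O: 0 + 3(166.1) = 498.4

888 lbmol/h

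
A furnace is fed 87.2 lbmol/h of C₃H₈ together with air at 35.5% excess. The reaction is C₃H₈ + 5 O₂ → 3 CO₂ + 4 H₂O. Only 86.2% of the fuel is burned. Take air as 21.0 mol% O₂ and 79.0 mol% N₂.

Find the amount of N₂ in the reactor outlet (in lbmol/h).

Stoichiometric O₂ = 5 × 87.2 = 436 lbmol/h; O₂ fed = 436 × 1.355 = 590.8 lbmol/h.
N₂ fed = 590.8 × 79/21 = 2222 lbmol/h.
Fuel reacted = 0.862 × 87.2 → ξ = 75.17 lbmol/h.
Outlet (n = n₀ + ν ξ):
  C₃H₈: 87.2 − 1(75.17) = 12.03
  O₂: 590.8 − 5(75.17) = 214.9
  N₂: 2222 (inert)
  CO₂: 0 + 3(75.17) = 225.5
  H₂O: 0 + 4(75.17) = 300.7

2220 lbmol/h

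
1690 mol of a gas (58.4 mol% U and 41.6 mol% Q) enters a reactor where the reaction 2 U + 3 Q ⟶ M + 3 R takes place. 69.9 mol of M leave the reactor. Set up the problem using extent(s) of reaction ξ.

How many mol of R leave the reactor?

For M: n = n₀ + 1ξ → 69.9 = 0 + 1ξ, giving ξ = 69.9 mol.
Outlet amounts (n = n₀ + ν ξ):
  U: 987 − 2(69.9) = 847.2
  Q: 703 − 3(69.9) = 493.3
  M: 0 + 1(69.9) = 69.9
  R: 0 + 3(69.9) = 209.7

210 mol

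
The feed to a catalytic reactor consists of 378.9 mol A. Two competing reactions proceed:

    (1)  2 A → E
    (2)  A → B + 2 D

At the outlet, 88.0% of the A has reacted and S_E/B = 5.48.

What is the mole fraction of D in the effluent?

Conversion of A: A consumed = 0.88 × 378.9 = 333.4 mol = 2ξ₁ + 1ξ₂.
Selectivity: 1ξ₁ / (1ξ₂) = 5.48 → ξ₁ = 5.48 ξ₂.
Substitute: (2·5.48 + 1) ξ₂ = 333.4 → ξ₂ = 27.88 mol, ξ₁ = 152.8 mol.
Outlet amounts (n = n₀ + Σ ν·ξ):
  A: 378.9 − 2(152.8) − 1(27.88) = 45.47
  E: 0 + 1(152.8) = 152.8
  B: 0 + 1(27.88) = 27.88
  D: 0 + 2(27.88) = 55.76
Total out = 281.9 mol; y_D = 55.76 / 281.9 = 0.1978.

0.198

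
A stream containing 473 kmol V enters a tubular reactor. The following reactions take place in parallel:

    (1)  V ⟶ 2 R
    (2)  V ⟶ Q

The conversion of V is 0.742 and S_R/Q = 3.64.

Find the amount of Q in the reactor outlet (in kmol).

124 kmol

Conversion of V: V consumed = 0.742 × 473 = 351 kmol = 1ξ₁ + 1ξ₂.
Selectivity: 2ξ₁ / (1ξ₂) = 3.64 → ξ₁ = 1.82 ξ₂.
Substitute: (1·1.82 + 1) ξ₂ = 351 → ξ₂ = 124.5 kmol, ξ₁ = 226.5 kmol.
Outlet amounts (n = n₀ + Σ ν·ξ):
  V: 473 − 1(226.5) − 1(124.5) = 122
  R: 0 + 2(226.5) = 453
  Q: 0 + 1(124.5) = 124.5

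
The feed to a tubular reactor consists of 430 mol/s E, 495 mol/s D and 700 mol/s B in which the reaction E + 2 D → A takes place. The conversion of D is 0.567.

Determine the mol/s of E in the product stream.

290 mol/s

D reacted = 0.567 × 495 = 280.7 mol/s; ν_D = −2, so ξ = 280.7/2 = 140.3 mol/s.
Outlet amounts (n = n₀ + ν ξ):
  E: 430 − 1(140.3) = 289.7
  D: 495 − 2(140.3) = 214.3
  A: 0 + 1(140.3) = 140.3
  B: 700 (inert)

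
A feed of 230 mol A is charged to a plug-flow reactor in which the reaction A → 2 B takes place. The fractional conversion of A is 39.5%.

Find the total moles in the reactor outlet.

A reacted = 0.395 × 230 = 90.85 mol; ν_A = −1, so ξ = 90.85/1 = 90.85 mol.
Outlet amounts (n = n₀ + ν ξ):
  A: 230 − 1(90.85) = 139.1
  B: 0 + 2(90.85) = 181.7
Total out = 139.1 + 181.7 = 320.9 mol.

321 mol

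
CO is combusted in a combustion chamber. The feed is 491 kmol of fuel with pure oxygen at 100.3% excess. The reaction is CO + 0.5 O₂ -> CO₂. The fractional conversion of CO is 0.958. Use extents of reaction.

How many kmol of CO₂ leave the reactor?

Stoichiometric O₂ = 0.5 × 491 = 245.5 kmol; O₂ fed = 245.5 × 2.003 = 491.7 kmol.
Fuel reacted = 0.958 × 491 → ξ = 470.4 kmol.
Outlet (n = n₀ + ν ξ):
  CO: 491 − 1(470.4) = 20.62
  O₂: 491.7 − 0.5(470.4) = 256.5
  CO₂: 0 + 1(470.4) = 470.4

470 kmol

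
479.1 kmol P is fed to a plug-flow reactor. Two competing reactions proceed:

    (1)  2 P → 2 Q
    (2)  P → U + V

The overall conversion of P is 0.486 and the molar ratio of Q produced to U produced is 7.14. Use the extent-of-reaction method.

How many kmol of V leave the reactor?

Conversion of P: P consumed = 0.486 × 479.1 = 232.8 kmol = 2ξ₁ + 1ξ₂.
Selectivity: 2ξ₁ / (1ξ₂) = 7.14 → ξ₁ = 3.57 ξ₂.
Substitute: (2·3.57 + 1) ξ₂ = 232.8 → ξ₂ = 28.6 kmol, ξ₁ = 102.1 kmol.
Outlet amounts (n = n₀ + Σ ν·ξ):
  P: 479.1 − 2(102.1) − 1(28.6) = 246.3
  Q: 0 + 2(102.1) = 204.2
  U: 0 + 1(28.6) = 28.6
  V: 0 + 1(28.6) = 28.6

28.6 kmol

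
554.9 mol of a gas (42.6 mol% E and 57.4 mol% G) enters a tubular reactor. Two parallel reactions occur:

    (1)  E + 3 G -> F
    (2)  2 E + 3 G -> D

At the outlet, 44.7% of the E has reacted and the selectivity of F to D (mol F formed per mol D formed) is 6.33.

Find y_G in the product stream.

Conversion of E: E consumed = 0.447 × 236.4 = 105.7 mol = 1ξ₁ + 2ξ₂.
Selectivity: 1ξ₁ / (1ξ₂) = 6.33 → ξ₁ = 6.33 ξ₂.
Substitute: (1·6.33 + 2) ξ₂ = 105.7 → ξ₂ = 12.68 mol, ξ₁ = 80.3 mol.
Outlet amounts (n = n₀ + Σ ν·ξ):
  E: 236.4 − 1(80.3) − 2(12.68) = 130.7
  G: 318.5 − 3(80.3) − 3(12.68) = 39.57
  F: 0 + 1(80.3) = 80.3
  D: 0 + 1(12.68) = 12.68
Total out = 263.3 mol; y_G = 39.57 / 263.3 = 0.1503.

0.15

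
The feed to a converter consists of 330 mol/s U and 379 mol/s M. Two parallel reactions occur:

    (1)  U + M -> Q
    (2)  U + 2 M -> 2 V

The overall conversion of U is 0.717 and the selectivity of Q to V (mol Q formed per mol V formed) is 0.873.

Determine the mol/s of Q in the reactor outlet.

Conversion of U: U consumed = 0.717 × 330 = 236.6 mol/s = 1ξ₁ + 1ξ₂.
Selectivity: 1ξ₁ / (2ξ₂) = 0.873 → ξ₁ = 1.746 ξ₂.
Substitute: (1·1.746 + 1) ξ₂ = 236.6 → ξ₂ = 86.17 mol/s, ξ₁ = 150.4 mol/s.
Outlet amounts (n = n₀ + Σ ν·ξ):
  U: 330 − 1(150.4) − 1(86.17) = 93.39
  M: 379 − 1(150.4) − 2(86.17) = 56.22
  Q: 0 + 1(150.4) = 150.4
  V: 0 + 2(86.17) = 172.3

150 mol/s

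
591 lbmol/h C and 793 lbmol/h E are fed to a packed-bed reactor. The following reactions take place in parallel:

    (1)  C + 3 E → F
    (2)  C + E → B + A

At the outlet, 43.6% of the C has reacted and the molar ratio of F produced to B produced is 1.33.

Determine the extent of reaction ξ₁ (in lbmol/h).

ξ₁ = 147 lbmol/h

Conversion of C: C consumed = 0.436 × 591 = 257.7 lbmol/h = 1ξ₁ + 1ξ₂.
Selectivity: 1ξ₁ / (1ξ₂) = 1.33 → ξ₁ = 1.33 ξ₂.
Substitute: (1·1.33 + 1) ξ₂ = 257.7 → ξ₂ = 110.6 lbmol/h, ξ₁ = 147.1 lbmol/h.
Outlet amounts (n = n₀ + Σ ν·ξ):
  C: 591 − 1(147.1) − 1(110.6) = 333.3
  E: 793 − 3(147.1) − 1(110.6) = 241.2
  F: 0 + 1(147.1) = 147.1
  B: 0 + 1(110.6) = 110.6
  A: 0 + 1(110.6) = 110.6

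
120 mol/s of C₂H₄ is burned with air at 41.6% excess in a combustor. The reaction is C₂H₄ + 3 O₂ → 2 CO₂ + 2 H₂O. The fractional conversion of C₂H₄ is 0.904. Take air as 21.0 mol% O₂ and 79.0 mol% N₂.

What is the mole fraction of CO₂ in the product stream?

Stoichiometric O₂ = 3 × 120 = 360 mol/s; O₂ fed = 360 × 1.416 = 509.8 mol/s.
N₂ fed = 509.8 × 79/21 = 1918 mol/s.
Fuel reacted = 0.904 × 120 → ξ = 108.5 mol/s.
Outlet (n = n₀ + ν ξ):
  C₂H₄: 120 − 1(108.5) = 11.52
  O₂: 509.8 − 3(108.5) = 184.3
  N₂: 1918 (inert)
  CO₂: 0 + 2(108.5) = 217
  H₂O: 0 + 2(108.5) = 217
Total out = 2547 mol/s; y_CO₂ = 217 / 2547 = 0.08517.

0.0852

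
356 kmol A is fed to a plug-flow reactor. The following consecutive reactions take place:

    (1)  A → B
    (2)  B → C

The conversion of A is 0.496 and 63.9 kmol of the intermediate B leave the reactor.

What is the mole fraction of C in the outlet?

Conversion of A: A consumed = 1ξ₁ = 0.496 × 356 → ξ₁ = 176.6 kmol.
B balance: n_B = 0 + 1ξ₁ − 1ξ₂ = 63.9 → ξ₂ = (1·176.6 − 63.9)/1 = 112.7 kmol.
Outlet amounts (n = n₀ + Σ ν·ξ):
  A: 356 − 1(176.6) = 179.4
  B: 0 + 1(176.6) − 1(112.7) = 63.9
  C: 0 + 1(112.7) = 112.7
Total out = 356 kmol; y_C = 112.7 / 356 = 0.3165.

0.317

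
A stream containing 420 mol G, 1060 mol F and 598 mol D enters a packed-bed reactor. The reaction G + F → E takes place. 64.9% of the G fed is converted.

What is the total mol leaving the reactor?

G reacted = 0.649 × 420 = 272.6 mol; ν_G = −1, so ξ = 272.6/1 = 272.6 mol.
Outlet amounts (n = n₀ + ν ξ):
  G: 420 − 1(272.6) = 147.4
  F: 1060 − 1(272.6) = 787.4
  E: 0 + 1(272.6) = 272.6
  D: 598 (inert)
Total out = 147.4 + 787.4 + 272.6 + 598 = 1805 mol.

1810 mol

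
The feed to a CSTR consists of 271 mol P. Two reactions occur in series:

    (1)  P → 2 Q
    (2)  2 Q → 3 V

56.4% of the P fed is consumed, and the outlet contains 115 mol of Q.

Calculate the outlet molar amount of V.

Conversion of P: P consumed = 1ξ₁ = 0.564 × 271 → ξ₁ = 152.8 mol.
Q balance: n_Q = 0 + 2ξ₁ − 2ξ₂ = 115 → ξ₂ = (2·152.8 − 115)/2 = 95.34 mol.
Outlet amounts (n = n₀ + Σ ν·ξ):
  P: 271 − 1(152.8) = 118.2
  Q: 0 + 2(152.8) − 2(95.34) = 115
  V: 0 + 3(95.34) = 286

286 mol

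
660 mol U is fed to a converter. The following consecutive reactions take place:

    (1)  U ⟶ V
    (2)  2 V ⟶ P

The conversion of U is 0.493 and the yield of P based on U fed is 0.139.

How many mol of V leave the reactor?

142 mol

Conversion of U: U consumed = 1ξ₁ = 0.493 × 660 → ξ₁ = 325.4 mol.
Yield of P: 1ξ₂ / 660 = 0.139 → ξ₂ = 91.74 mol.
Outlet amounts (n = n₀ + Σ ν·ξ):
  U: 660 − 1(325.4) = 334.6
  V: 0 + 1(325.4) − 2(91.74) = 141.9
  P: 0 + 1(91.74) = 91.74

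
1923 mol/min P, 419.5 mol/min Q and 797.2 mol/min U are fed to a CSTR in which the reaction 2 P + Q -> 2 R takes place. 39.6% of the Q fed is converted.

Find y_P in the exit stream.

0.535

Q reacted = 0.396 × 419.5 = 166.1 mol/min; ν_Q = −1, so ξ = 166.1/1 = 166.1 mol/min.
Outlet amounts (n = n₀ + ν ξ):
  P: 1923 − 2(166.1) = 1591
  Q: 419.5 − 1(166.1) = 253.4
  R: 0 + 2(166.1) = 332.2
  U: 797.2 (inert)
Total out = 2974 mol/min; y_P = 1591 / 2974 = 0.535.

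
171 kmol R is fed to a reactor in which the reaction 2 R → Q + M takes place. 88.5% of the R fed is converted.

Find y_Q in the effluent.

0.443

R reacted = 0.885 × 171 = 151.3 kmol; ν_R = −2, so ξ = 151.3/2 = 75.67 kmol.
Outlet amounts (n = n₀ + ν ξ):
  R: 171 − 2(75.67) = 19.66
  Q: 0 + 1(75.67) = 75.67
  M: 0 + 1(75.67) = 75.67
Total out = 171 kmol; y_Q = 75.67 / 171 = 0.4425.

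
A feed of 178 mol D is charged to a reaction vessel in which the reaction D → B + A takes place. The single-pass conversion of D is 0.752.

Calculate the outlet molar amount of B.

D reacted = 0.752 × 178 = 133.9 mol; ν_D = −1, so ξ = 133.9/1 = 133.9 mol.
Outlet amounts (n = n₀ + ν ξ):
  D: 178 − 1(133.9) = 44.14
  B: 0 + 1(133.9) = 133.9
  A: 0 + 1(133.9) = 133.9

134 mol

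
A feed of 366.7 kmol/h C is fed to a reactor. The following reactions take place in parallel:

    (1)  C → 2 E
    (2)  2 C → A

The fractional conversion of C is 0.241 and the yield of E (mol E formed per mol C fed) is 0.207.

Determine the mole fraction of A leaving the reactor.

0.0664

Yield of E: 2ξ₁ / 366.7 = 0.207 → ξ₁ = 37.95 kmol/h.
Conversion of C: 1ξ₁ + 2ξ₂ = 0.241 × 366.7 = 88.37 → ξ₂ = 25.21 kmol/h.
Outlet amounts (n = n₀ + Σ ν·ξ):
  C: 366.7 − 1(37.95) − 2(25.21) = 278.3
  E: 0 + 2(37.95) = 75.91
  A: 0 + 1(25.21) = 25.21
Total out = 379.4 kmol/h; y_A = 25.21 / 379.4 = 0.06644.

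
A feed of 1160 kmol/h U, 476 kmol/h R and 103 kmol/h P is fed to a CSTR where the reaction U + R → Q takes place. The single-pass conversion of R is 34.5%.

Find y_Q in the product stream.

0.104

R reacted = 0.345 × 476 = 164.2 kmol/h; ν_R = −1, so ξ = 164.2/1 = 164.2 kmol/h.
Outlet amounts (n = n₀ + ν ξ):
  U: 1160 − 1(164.2) = 995.8
  R: 476 − 1(164.2) = 311.8
  Q: 0 + 1(164.2) = 164.2
  P: 103 (inert)
Total out = 1575 kmol/h; y_Q = 164.2 / 1575 = 0.1043.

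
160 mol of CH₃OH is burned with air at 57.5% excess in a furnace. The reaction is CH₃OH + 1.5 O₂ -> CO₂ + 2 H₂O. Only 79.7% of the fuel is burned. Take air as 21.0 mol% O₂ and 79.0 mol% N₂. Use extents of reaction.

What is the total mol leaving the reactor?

Stoichiometric O₂ = 1.5 × 160 = 240 mol; O₂ fed = 240 × 1.575 = 378 mol.
N₂ fed = 378 × 79/21 = 1422 mol.
Fuel reacted = 0.797 × 160 → ξ = 127.5 mol.
Outlet (n = n₀ + ν ξ):
  CH₃OH: 160 − 1(127.5) = 32.48
  O₂: 378 − 1.5(127.5) = 186.7
  N₂: 1422 (inert)
  CO₂: 0 + 1(127.5) = 127.5
  H₂O: 0 + 2(127.5) = 255
Total out = 32.48 + 186.7 + 1422 + 127.5 + 255 = 2024 mol.

2020 mol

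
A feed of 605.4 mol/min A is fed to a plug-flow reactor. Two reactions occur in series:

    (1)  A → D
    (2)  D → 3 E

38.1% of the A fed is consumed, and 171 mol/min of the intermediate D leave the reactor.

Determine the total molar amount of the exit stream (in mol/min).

Conversion of A: A consumed = 1ξ₁ = 0.381 × 605.4 → ξ₁ = 230.7 mol/min.
D balance: n_D = 0 + 1ξ₁ − 1ξ₂ = 171 → ξ₂ = (1·230.7 − 171)/1 = 59.66 mol/min.
Outlet amounts (n = n₀ + Σ ν·ξ):
  A: 605.4 − 1(230.7) = 374.7
  D: 0 + 1(230.7) − 1(59.66) = 171
  E: 0 + 3(59.66) = 179
Total out = 374.7 + 171 + 179 = 724.7 mol/min.

725 mol/min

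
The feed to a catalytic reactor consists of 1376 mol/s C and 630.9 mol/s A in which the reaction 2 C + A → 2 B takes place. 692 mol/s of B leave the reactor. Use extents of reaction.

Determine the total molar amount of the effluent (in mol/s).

For B: n = n₀ + 2ξ → 692 = 0 + 2ξ, giving ξ = 346 mol/s.
Outlet amounts (n = n₀ + ν ξ):
  C: 1376 − 2(346) = 684
  A: 630.9 − 1(346) = 284.9
  B: 0 + 2(346) = 692
Total out = 684 + 284.9 + 692 = 1661 mol/s.

1660 mol/s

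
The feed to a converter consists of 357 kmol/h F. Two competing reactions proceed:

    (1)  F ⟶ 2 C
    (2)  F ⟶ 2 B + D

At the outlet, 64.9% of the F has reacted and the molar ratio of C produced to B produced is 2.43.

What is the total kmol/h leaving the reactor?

Conversion of F: F consumed = 0.649 × 357 = 231.7 kmol/h = 1ξ₁ + 1ξ₂.
Selectivity: 2ξ₁ / (2ξ₂) = 2.43 → ξ₁ = 2.43 ξ₂.
Substitute: (1·2.43 + 1) ξ₂ = 231.7 → ξ₂ = 67.55 kmol/h, ξ₁ = 164.1 kmol/h.
Outlet amounts (n = n₀ + Σ ν·ξ):
  F: 357 − 1(164.1) − 1(67.55) = 125.3
  C: 0 + 2(164.1) = 328.3
  B: 0 + 2(67.55) = 135.1
  D: 0 + 1(67.55) = 67.55
Total out = 125.3 + 328.3 + 135.1 + 67.55 = 656.2 kmol/h.

656 kmol/h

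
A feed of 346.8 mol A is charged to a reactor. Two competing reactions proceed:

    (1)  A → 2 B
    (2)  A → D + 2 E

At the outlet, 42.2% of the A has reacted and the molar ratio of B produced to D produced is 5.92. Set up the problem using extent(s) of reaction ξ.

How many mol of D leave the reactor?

Conversion of A: A consumed = 0.422 × 346.8 = 146.3 mol = 1ξ₁ + 1ξ₂.
Selectivity: 2ξ₁ / (1ξ₂) = 5.92 → ξ₁ = 2.96 ξ₂.
Substitute: (1·2.96 + 1) ξ₂ = 146.3 → ξ₂ = 36.96 mol, ξ₁ = 109.4 mol.
Outlet amounts (n = n₀ + Σ ν·ξ):
  A: 346.8 − 1(109.4) − 1(36.96) = 200.5
  B: 0 + 2(109.4) = 218.8
  D: 0 + 1(36.96) = 36.96
  E: 0 + 2(36.96) = 73.91

37 mol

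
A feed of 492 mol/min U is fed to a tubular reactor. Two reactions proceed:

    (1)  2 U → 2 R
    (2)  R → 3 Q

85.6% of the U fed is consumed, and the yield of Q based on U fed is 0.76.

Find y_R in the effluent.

0.4

Conversion of U: U consumed = 2ξ₁ = 0.856 × 492 → ξ₁ = 210.6 mol/min.
Yield of Q: 3ξ₂ / 492 = 0.76 → ξ₂ = 124.6 mol/min.
Outlet amounts (n = n₀ + Σ ν·ξ):
  U: 492 − 2(210.6) = 70.85
  R: 0 + 2(210.6) − 1(124.6) = 296.5
  Q: 0 + 3(124.6) = 373.9
Total out = 741.3 mol/min; y_R = 296.5 / 741.3 = 0.4.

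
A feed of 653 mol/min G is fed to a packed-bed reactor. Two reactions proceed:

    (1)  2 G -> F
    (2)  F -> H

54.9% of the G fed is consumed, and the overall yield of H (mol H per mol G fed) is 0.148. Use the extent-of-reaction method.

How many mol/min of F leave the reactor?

82.6 mol/min

Conversion of G: G consumed = 2ξ₁ = 0.549 × 653 → ξ₁ = 179.2 mol/min.
Yield of H: 1ξ₂ / 653 = 0.148 → ξ₂ = 96.64 mol/min.
Outlet amounts (n = n₀ + Σ ν·ξ):
  G: 653 − 2(179.2) = 294.5
  F: 0 + 1(179.2) − 1(96.64) = 82.6
  H: 0 + 1(96.64) = 96.64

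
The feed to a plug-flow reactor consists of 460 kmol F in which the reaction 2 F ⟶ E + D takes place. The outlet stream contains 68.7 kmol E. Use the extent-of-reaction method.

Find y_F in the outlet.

For E: n = n₀ + 1ξ → 68.7 = 0 + 1ξ, giving ξ = 68.7 kmol.
Outlet amounts (n = n₀ + ν ξ):
  F: 460 − 2(68.7) = 322.6
  E: 0 + 1(68.7) = 68.7
  D: 0 + 1(68.7) = 68.7
Total out = 460 kmol; y_F = 322.6 / 460 = 0.7013.

0.701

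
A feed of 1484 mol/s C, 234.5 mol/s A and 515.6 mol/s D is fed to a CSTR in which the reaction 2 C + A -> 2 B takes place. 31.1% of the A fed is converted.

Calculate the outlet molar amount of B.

A reacted = 0.311 × 234.5 = 72.93 mol/s; ν_A = −1, so ξ = 72.93/1 = 72.93 mol/s.
Outlet amounts (n = n₀ + ν ξ):
  C: 1484 − 2(72.93) = 1338
  A: 234.5 − 1(72.93) = 161.6
  B: 0 + 2(72.93) = 145.9
  D: 515.6 (inert)

146 mol/s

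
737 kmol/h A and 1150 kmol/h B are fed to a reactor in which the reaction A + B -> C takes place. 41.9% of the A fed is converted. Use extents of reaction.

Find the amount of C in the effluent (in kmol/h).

309 kmol/h

A reacted = 0.419 × 737 = 308.8 kmol/h; ν_A = −1, so ξ = 308.8/1 = 308.8 kmol/h.
Outlet amounts (n = n₀ + ν ξ):
  A: 737 − 1(308.8) = 428.2
  B: 1150 − 1(308.8) = 841.2
  C: 0 + 1(308.8) = 308.8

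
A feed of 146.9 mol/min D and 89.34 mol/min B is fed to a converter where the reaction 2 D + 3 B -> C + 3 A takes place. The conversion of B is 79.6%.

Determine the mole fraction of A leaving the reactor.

B reacted = 0.796 × 89.34 = 71.11 mol/min; ν_B = −3, so ξ = 71.11/3 = 23.7 mol/min.
Outlet amounts (n = n₀ + ν ξ):
  D: 146.9 − 2(23.7) = 99.49
  B: 89.34 − 3(23.7) = 18.23
  C: 0 + 1(23.7) = 23.7
  A: 0 + 3(23.7) = 71.11
Total out = 212.5 mol/min; y_A = 71.11 / 212.5 = 0.3346.

0.335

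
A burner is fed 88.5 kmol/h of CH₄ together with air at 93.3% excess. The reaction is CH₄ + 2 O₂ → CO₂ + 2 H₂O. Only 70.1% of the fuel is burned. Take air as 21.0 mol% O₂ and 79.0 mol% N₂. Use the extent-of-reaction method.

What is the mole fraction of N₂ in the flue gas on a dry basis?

0.808

Stoichiometric O₂ = 2 × 88.5 = 177 kmol/h; O₂ fed = 177 × 1.933 = 342.1 kmol/h.
N₂ fed = 342.1 × 79/21 = 1287 kmol/h.
Fuel reacted = 0.701 × 88.5 → ξ = 62.04 kmol/h.
Outlet (n = n₀ + ν ξ):
  CH₄: 88.5 − 1(62.04) = 26.46
  O₂: 342.1 − 2(62.04) = 218.1
  N₂: 1287 (inert)
  CO₂: 0 + 1(62.04) = 62.04
  H₂O: 0 + 2(62.04) = 124.1
Dry total = 1594 kmol/h; y_N₂ (dry) = 1287 / 1594 = 0.8076.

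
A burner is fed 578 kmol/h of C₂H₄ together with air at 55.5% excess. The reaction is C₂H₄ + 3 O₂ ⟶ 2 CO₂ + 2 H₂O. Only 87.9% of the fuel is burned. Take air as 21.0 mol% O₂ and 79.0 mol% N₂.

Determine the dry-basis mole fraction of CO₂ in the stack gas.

0.0819

Stoichiometric O₂ = 3 × 578 = 1734 kmol/h; O₂ fed = 1734 × 1.555 = 2696 kmol/h.
N₂ fed = 2696 × 79/21 = 10140 kmol/h.
Fuel reacted = 0.879 × 578 → ξ = 508.1 kmol/h.
Outlet (n = n₀ + ν ξ):
  C₂H₄: 578 − 1(508.1) = 69.94
  O₂: 2696 − 3(508.1) = 1172
  N₂: 10140 (inert)
  CO₂: 0 + 2(508.1) = 1016
  H₂O: 0 + 2(508.1) = 1016
Dry total = 12400 kmol/h; y_CO₂ (dry) = 1016 / 12400 = 0.08193.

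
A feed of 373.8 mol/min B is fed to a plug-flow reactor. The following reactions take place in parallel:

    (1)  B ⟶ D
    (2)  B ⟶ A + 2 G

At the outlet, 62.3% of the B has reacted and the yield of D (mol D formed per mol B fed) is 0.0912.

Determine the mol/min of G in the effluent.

398 mol/min

Yield of D: 1ξ₁ / 373.8 = 0.0912 → ξ₁ = 34.09 mol/min.
Conversion of B: 1ξ₁ + 1ξ₂ = 0.623 × 373.8 = 232.9 → ξ₂ = 198.8 mol/min.
Outlet amounts (n = n₀ + Σ ν·ξ):
  B: 373.8 − 1(34.09) − 1(198.8) = 140.9
  D: 0 + 1(34.09) = 34.09
  A: 0 + 1(198.8) = 198.8
  G: 0 + 2(198.8) = 397.6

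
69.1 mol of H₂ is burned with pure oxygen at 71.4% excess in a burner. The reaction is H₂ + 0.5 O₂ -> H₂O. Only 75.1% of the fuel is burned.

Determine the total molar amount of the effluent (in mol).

Stoichiometric O₂ = 0.5 × 69.1 = 34.55 mol; O₂ fed = 34.55 × 1.714 = 59.22 mol.
Fuel reacted = 0.751 × 69.1 → ξ = 51.89 mol.
Outlet (n = n₀ + ν ξ):
  H₂: 69.1 − 1(51.89) = 17.21
  O₂: 59.22 − 0.5(51.89) = 33.27
  H₂O: 0 + 1(51.89) = 51.89
Total out = 17.21 + 33.27 + 51.89 = 102.4 mol.

102 mol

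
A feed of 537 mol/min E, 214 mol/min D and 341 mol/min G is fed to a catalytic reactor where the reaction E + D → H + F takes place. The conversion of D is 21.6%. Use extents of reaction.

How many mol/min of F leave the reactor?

46.2 mol/min

D reacted = 0.216 × 214 = 46.22 mol/min; ν_D = −1, so ξ = 46.22/1 = 46.22 mol/min.
Outlet amounts (n = n₀ + ν ξ):
  E: 537 − 1(46.22) = 490.8
  D: 214 − 1(46.22) = 167.8
  H: 0 + 1(46.22) = 46.22
  F: 0 + 1(46.22) = 46.22
  G: 341 (inert)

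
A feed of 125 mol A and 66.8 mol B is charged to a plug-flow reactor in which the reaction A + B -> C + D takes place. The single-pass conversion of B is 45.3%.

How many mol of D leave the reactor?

30.3 mol

B reacted = 0.453 × 66.8 = 30.26 mol; ν_B = −1, so ξ = 30.26/1 = 30.26 mol.
Outlet amounts (n = n₀ + ν ξ):
  A: 125 − 1(30.26) = 94.74
  B: 66.8 − 1(30.26) = 36.54
  C: 0 + 1(30.26) = 30.26
  D: 0 + 1(30.26) = 30.26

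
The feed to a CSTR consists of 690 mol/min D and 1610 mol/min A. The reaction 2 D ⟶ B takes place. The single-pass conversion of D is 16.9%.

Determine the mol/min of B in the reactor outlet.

D reacted = 0.169 × 690 = 116.6 mol/min; ν_D = −2, so ξ = 116.6/2 = 58.31 mol/min.
Outlet amounts (n = n₀ + ν ξ):
  D: 690 − 2(58.31) = 573.4
  B: 0 + 1(58.31) = 58.31
  A: 1610 (inert)

58.3 mol/min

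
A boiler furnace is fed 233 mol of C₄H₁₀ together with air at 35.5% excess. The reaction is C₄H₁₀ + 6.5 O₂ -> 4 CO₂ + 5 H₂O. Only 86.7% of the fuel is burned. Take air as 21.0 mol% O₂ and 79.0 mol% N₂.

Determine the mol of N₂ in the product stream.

7720 mol

Stoichiometric O₂ = 6.5 × 233 = 1514 mol; O₂ fed = 1514 × 1.355 = 2052 mol.
N₂ fed = 2052 × 79/21 = 7720 mol.
Fuel reacted = 0.867 × 233 → ξ = 202 mol.
Outlet (n = n₀ + ν ξ):
  C₄H₁₀: 233 − 1(202) = 30.99
  O₂: 2052 − 6.5(202) = 739.1
  N₂: 7720 (inert)
  CO₂: 0 + 4(202) = 808
  H₂O: 0 + 5(202) = 1010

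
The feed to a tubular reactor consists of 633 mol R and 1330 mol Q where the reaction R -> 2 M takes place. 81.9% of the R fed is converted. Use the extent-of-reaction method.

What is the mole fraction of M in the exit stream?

R reacted = 0.819 × 633 = 518.4 mol; ν_R = −1, so ξ = 518.4/1 = 518.4 mol.
Outlet amounts (n = n₀ + ν ξ):
  R: 633 − 1(518.4) = 114.6
  M: 0 + 2(518.4) = 1037
  Q: 1330 (inert)
Total out = 2481 mol; y_M = 1037 / 2481 = 0.4178.

0.418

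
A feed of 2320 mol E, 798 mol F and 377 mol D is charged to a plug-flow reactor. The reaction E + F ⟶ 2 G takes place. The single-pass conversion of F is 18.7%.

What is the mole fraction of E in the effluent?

F reacted = 0.187 × 798 = 149.2 mol; ν_F = −1, so ξ = 149.2/1 = 149.2 mol.
Outlet amounts (n = n₀ + ν ξ):
  E: 2320 − 1(149.2) = 2171
  F: 798 − 1(149.2) = 648.8
  G: 0 + 2(149.2) = 298.5
  D: 377 (inert)
Total out = 3495 mol; y_E = 2171 / 3495 = 0.6211.

0.621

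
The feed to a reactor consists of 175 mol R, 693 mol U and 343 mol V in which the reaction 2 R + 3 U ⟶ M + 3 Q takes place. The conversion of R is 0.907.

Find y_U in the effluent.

R reacted = 0.907 × 175 = 158.7 mol; ν_R = −2, so ξ = 158.7/2 = 79.36 mol.
Outlet amounts (n = n₀ + ν ξ):
  R: 175 − 2(79.36) = 16.28
  U: 693 − 3(79.36) = 454.9
  M: 0 + 1(79.36) = 79.36
  Q: 0 + 3(79.36) = 238.1
  V: 343 (inert)
Total out = 1132 mol; y_U = 454.9 / 1132 = 0.402.

0.402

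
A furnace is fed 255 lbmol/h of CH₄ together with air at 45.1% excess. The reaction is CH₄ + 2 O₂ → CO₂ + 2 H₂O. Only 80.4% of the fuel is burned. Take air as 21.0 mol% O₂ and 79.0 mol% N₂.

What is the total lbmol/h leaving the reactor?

Stoichiometric O₂ = 2 × 255 = 510 lbmol/h; O₂ fed = 510 × 1.451 = 740 lbmol/h.
N₂ fed = 740 × 79/21 = 2784 lbmol/h.
Fuel reacted = 0.804 × 255 → ξ = 205 lbmol/h.
Outlet (n = n₀ + ν ξ):
  CH₄: 255 − 1(205) = 49.98
  O₂: 740 − 2(205) = 330
  N₂: 2784 (inert)
  CO₂: 0 + 1(205) = 205
  H₂O: 0 + 2(205) = 410
Total out = 49.98 + 330 + 2784 + 205 + 410 = 3779 lbmol/h.

3780 lbmol/h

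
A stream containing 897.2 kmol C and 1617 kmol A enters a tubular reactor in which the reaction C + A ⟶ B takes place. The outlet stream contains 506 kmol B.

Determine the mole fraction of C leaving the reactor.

0.195

For B: n = n₀ + 1ξ → 506 = 0 + 1ξ, giving ξ = 506 kmol.
Outlet amounts (n = n₀ + ν ξ):
  C: 897.2 − 1(506) = 391.2
  A: 1617 − 1(506) = 1111
  B: 0 + 1(506) = 506
Total out = 2008 kmol; y_C = 391.2 / 2008 = 0.1948.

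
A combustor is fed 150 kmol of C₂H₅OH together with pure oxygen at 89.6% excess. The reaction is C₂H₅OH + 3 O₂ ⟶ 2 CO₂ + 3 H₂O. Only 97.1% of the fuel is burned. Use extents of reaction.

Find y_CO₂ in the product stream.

Stoichiometric O₂ = 3 × 150 = 450 kmol; O₂ fed = 450 × 1.896 = 853.2 kmol.
Fuel reacted = 0.971 × 150 → ξ = 145.7 kmol.
Outlet (n = n₀ + ν ξ):
  C₂H₅OH: 150 − 1(145.7) = 4.35
  O₂: 853.2 − 3(145.7) = 416.2
  CO₂: 0 + 2(145.7) = 291.3
  H₂O: 0 + 3(145.7) = 437
Total out = 1149 kmol; y_CO₂ = 291.3 / 1149 = 0.2536.

0.254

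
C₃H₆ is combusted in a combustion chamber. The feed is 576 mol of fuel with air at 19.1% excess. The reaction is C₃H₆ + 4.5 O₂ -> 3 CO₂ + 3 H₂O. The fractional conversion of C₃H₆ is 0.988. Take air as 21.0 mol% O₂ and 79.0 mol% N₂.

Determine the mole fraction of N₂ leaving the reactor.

Stoichiometric O₂ = 4.5 × 576 = 2592 mol; O₂ fed = 2592 × 1.191 = 3087 mol.
N₂ fed = 3087 × 79/21 = 11610 mol.
Fuel reacted = 0.988 × 576 → ξ = 569.1 mol.
Outlet (n = n₀ + ν ξ):
  C₃H₆: 576 − 1(569.1) = 6.912
  O₂: 3087 − 4.5(569.1) = 526.2
  N₂: 11610 (inert)
  CO₂: 0 + 3(569.1) = 1707
  H₂O: 0 + 3(569.1) = 1707
Total out = 15560 mol; y_N₂ = 11610 / 15560 = 0.7463.

0.746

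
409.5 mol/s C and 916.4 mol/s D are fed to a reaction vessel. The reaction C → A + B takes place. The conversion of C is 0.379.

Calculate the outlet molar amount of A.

C reacted = 0.379 × 409.5 = 155.2 mol/s; ν_C = −1, so ξ = 155.2/1 = 155.2 mol/s.
Outlet amounts (n = n₀ + ν ξ):
  C: 409.5 − 1(155.2) = 254.3
  A: 0 + 1(155.2) = 155.2
  B: 0 + 1(155.2) = 155.2
  D: 916.4 (inert)

155 mol/s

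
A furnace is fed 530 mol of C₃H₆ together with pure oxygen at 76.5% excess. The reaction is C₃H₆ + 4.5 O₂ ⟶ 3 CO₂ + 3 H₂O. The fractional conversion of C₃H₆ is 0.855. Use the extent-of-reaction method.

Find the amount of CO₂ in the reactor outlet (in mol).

Stoichiometric O₂ = 4.5 × 530 = 2385 mol; O₂ fed = 2385 × 1.765 = 4210 mol.
Fuel reacted = 0.855 × 530 → ξ = 453.1 mol.
Outlet (n = n₀ + ν ξ):
  C₃H₆: 530 − 1(453.1) = 76.85
  O₂: 4210 − 4.5(453.1) = 2170
  CO₂: 0 + 3(453.1) = 1359
  H₂O: 0 + 3(453.1) = 1359

1360 mol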